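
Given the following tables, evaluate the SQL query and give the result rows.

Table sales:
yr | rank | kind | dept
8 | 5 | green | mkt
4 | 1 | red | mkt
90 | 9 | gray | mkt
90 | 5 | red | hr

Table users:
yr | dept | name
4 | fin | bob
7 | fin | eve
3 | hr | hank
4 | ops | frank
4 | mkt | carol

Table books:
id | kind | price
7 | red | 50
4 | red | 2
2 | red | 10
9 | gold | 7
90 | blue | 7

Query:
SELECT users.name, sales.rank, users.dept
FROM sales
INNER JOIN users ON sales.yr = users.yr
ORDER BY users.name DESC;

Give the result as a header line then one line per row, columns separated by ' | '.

After JOIN users (3 rows):
sales.yr | sales.rank | sales.kind | sales.dept | users.yr | users.dept | users.name
4 | 1 | red | mkt | 4 | fin | bob
4 | 1 | red | mkt | 4 | ops | frank
4 | 1 | red | mkt | 4 | mkt | carol
After SELECT (3 rows):
users.name | sales.rank | users.dept
bob | 1 | fin
frank | 1 | ops
carol | 1 | mkt
After ORDER BY (3 rows):
users.name | sales.rank | users.dept
frank | 1 | ops
carol | 1 | mkt
bob | 1 | fin

== RESULT ==
users.name | sales.rank | users.dept
frank | 1 | ops
carol | 1 | mkt
bob | 1 | fin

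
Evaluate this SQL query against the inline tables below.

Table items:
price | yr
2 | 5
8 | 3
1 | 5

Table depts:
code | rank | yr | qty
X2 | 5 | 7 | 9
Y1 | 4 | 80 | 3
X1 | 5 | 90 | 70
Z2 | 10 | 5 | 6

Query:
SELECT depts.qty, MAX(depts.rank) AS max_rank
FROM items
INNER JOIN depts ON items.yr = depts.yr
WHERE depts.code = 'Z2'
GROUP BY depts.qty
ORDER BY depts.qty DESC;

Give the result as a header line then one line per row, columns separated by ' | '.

After JOIN depts (2 rows):
items.price | items.yr | depts.code | depts.rank | depts.yr | depts.qty
2 | 5 | Z2 | 10 | 5 | 6
1 | 5 | Z2 | 10 | 5 | 6
After WHERE (2 rows):
items.price | items.yr | depts.code | depts.rank | depts.yr | depts.qty
2 | 5 | Z2 | 10 | 5 | 6
1 | 5 | Z2 | 10 | 5 | 6
After GROUP BY (1 rows):
depts.qty | max_rank
6 | 10
After ORDER BY (1 rows):
depts.qty | max_rank
6 | 10

== RESULT ==
depts.qty | max_rank
6 | 10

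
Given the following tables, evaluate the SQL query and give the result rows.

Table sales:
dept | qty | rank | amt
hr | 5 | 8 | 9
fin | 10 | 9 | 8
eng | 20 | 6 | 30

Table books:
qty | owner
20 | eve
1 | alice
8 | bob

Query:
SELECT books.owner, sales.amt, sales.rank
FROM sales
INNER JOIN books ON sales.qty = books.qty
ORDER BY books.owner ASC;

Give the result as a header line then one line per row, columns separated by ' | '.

== RESULT ==
books.owner | sales.amt | sales.rank
eve | 30 | 6

Derivation:
After JOIN books (1 rows):
sales.dept | sales.qty | sales.rank | sales.amt | books.qty | books.owner
eng | 20 | 6 | 30 | 20 | eve
After SELECT (1 rows):
books.owner | sales.amt | sales.rank
eve | 30 | 6
After ORDER BY (1 rows):
books.owner | sales.amt | sales.rank
eve | 30 | 6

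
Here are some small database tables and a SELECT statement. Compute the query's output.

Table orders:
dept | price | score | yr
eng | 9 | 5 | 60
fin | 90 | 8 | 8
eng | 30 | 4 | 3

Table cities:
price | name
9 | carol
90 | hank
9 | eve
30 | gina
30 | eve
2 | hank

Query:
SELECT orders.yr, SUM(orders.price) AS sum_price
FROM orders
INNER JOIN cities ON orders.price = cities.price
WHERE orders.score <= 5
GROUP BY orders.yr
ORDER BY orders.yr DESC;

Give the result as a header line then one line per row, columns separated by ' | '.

== RESULT ==
orders.yr | sum_price
60 | 18
3 | 60

Derivation:
After JOIN cities (5 rows):
orders.dept | orders.price | orders.score | orders.yr | cities.price | cities.name
eng | 9 | 5 | 60 | 9 | carol
eng | 9 | 5 | 60 | 9 | eve
fin | 90 | 8 | 8 | 90 | hank
eng | 30 | 4 | 3 | 30 | gina
eng | 30 | 4 | 3 | 30 | eve
After WHERE (4 rows):
orders.dept | orders.price | orders.score | orders.yr | cities.price | cities.name
eng | 9 | 5 | 60 | 9 | carol
eng | 9 | 5 | 60 | 9 | eve
eng | 30 | 4 | 3 | 30 | gina
eng | 30 | 4 | 3 | 30 | eve
After GROUP BY (2 rows):
orders.yr | sum_price
60 | 18
3 | 60
After ORDER BY (2 rows):
orders.yr | sum_price
60 | 18
3 | 60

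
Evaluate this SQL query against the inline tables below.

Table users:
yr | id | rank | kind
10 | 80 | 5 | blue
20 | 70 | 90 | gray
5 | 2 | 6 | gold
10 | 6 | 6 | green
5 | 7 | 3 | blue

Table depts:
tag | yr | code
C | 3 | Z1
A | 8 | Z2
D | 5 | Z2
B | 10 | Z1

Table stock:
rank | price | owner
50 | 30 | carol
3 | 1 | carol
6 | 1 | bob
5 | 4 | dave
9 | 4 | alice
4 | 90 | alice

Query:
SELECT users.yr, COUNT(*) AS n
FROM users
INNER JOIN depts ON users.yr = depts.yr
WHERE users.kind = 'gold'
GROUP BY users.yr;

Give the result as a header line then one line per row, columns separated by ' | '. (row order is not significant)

After JOIN depts (4 rows):
users.yr | users.id | users.rank | users.kind | depts.tag | depts.yr | depts.code
10 | 80 | 5 | blue | B | 10 | Z1
5 | 2 | 6 | gold | D | 5 | Z2
10 | 6 | 6 | green | B | 10 | Z1
5 | 7 | 3 | blue | D | 5 | Z2
After WHERE (1 rows):
users.yr | users.id | users.rank | users.kind | depts.tag | depts.yr | depts.code
5 | 2 | 6 | gold | D | 5 | Z2
After GROUP BY (1 rows):
users.yr | n
5 | 1

== RESULT ==
users.yr | n
5 | 1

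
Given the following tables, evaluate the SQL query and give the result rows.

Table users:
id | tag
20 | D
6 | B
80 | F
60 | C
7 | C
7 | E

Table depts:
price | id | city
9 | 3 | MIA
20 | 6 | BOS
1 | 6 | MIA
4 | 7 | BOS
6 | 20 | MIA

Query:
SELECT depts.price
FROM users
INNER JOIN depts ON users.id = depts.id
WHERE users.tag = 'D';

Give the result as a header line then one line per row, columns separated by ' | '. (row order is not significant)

== RESULT ==
depts.price
6

Derivation:
After JOIN depts (5 rows):
users.id | users.tag | depts.price | depts.id | depts.city
20 | D | 6 | 20 | MIA
6 | B | 20 | 6 | BOS
6 | B | 1 | 6 | MIA
7 | C | 4 | 7 | BOS
7 | E | 4 | 7 | BOS
After WHERE (1 rows):
users.id | users.tag | depts.price | depts.id | depts.city
20 | D | 6 | 20 | MIA
After SELECT (1 rows):
depts.price
6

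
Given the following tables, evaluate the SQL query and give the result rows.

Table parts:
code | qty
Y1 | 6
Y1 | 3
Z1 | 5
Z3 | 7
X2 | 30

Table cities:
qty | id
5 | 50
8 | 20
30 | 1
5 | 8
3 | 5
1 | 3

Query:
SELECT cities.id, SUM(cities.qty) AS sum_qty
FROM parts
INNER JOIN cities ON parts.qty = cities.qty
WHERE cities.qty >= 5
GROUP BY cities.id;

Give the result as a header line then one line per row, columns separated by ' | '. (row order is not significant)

== RESULT ==
cities.id | sum_qty
50 | 5
8 | 5
1 | 30

Derivation:
After JOIN cities (4 rows):
parts.code | parts.qty | cities.qty | cities.id
Y1 | 3 | 3 | 5
Z1 | 5 | 5 | 50
Z1 | 5 | 5 | 8
X2 | 30 | 30 | 1
After WHERE (3 rows):
parts.code | parts.qty | cities.qty | cities.id
Z1 | 5 | 5 | 50
Z1 | 5 | 5 | 8
X2 | 30 | 30 | 1
After GROUP BY (3 rows):
cities.id | sum_qty
50 | 5
8 | 5
1 | 30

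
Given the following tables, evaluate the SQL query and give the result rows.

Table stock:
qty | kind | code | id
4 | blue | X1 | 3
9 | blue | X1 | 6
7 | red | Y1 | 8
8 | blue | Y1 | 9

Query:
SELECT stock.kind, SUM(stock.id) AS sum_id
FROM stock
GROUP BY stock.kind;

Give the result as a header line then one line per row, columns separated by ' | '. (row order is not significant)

== RESULT ==
stock.kind | sum_id
blue | 18
red | 8

Derivation:
After GROUP BY (2 rows):
stock.kind | sum_id
blue | 18
red | 8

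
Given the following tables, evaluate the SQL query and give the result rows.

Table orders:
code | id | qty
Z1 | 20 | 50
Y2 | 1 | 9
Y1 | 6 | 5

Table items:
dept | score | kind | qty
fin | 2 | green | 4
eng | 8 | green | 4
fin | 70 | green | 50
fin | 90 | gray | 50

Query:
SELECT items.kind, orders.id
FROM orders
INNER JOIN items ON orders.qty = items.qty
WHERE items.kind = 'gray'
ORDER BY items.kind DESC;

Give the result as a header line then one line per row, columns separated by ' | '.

== RESULT ==
items.kind | orders.id
gray | 20

Derivation:
After JOIN items (2 rows):
orders.code | orders.id | orders.qty | items.dept | items.score | items.kind | items.qty
Z1 | 20 | 50 | fin | 70 | green | 50
Z1 | 20 | 50 | fin | 90 | gray | 50
After WHERE (1 rows):
orders.code | orders.id | orders.qty | items.dept | items.score | items.kind | items.qty
Z1 | 20 | 50 | fin | 90 | gray | 50
After SELECT (1 rows):
items.kind | orders.id
gray | 20
After ORDER BY (1 rows):
items.kind | orders.id
gray | 20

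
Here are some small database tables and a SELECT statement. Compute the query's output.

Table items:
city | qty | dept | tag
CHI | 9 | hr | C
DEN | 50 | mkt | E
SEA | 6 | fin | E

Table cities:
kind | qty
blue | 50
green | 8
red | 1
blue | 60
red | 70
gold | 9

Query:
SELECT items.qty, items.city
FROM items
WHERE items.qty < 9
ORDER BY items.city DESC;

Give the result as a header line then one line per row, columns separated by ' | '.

== RESULT ==
items.qty | items.city
6 | SEA

Derivation:
After WHERE (1 rows):
items.city | items.qty | items.dept | items.tag
SEA | 6 | fin | E
After SELECT (1 rows):
items.qty | items.city
6 | SEA
After ORDER BY (1 rows):
items.qty | items.city
6 | SEA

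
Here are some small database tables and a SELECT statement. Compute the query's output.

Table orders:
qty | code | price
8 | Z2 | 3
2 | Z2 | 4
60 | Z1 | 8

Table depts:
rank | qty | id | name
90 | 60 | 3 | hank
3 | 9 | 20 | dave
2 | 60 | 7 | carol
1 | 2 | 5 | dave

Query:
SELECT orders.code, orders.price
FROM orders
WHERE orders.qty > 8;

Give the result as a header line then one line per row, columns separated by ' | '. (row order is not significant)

After WHERE (1 rows):
orders.qty | orders.code | orders.price
60 | Z1 | 8
After SELECT (1 rows):
orders.code | orders.price
Z1 | 8

== RESULT ==
orders.code | orders.price
Z1 | 8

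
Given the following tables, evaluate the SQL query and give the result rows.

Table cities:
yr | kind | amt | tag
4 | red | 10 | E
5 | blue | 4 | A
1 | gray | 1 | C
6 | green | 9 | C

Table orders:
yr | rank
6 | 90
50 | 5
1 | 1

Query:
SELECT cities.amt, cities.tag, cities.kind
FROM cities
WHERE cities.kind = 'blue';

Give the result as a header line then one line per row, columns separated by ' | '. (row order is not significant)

After WHERE (1 rows):
cities.yr | cities.kind | cities.amt | cities.tag
5 | blue | 4 | A
After SELECT (1 rows):
cities.amt | cities.tag | cities.kind
4 | A | blue

== RESULT ==
cities.amt | cities.tag | cities.kind
4 | A | blue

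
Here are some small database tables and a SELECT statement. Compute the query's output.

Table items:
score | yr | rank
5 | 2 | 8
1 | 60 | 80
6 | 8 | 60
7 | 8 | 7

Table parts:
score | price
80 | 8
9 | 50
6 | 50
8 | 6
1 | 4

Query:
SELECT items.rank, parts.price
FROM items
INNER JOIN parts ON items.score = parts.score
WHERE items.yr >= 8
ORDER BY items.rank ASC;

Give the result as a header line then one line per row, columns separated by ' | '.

== RESULT ==
items.rank | parts.price
60 | 50
80 | 4

Derivation:
After JOIN parts (2 rows):
items.score | items.yr | items.rank | parts.score | parts.price
1 | 60 | 80 | 1 | 4
6 | 8 | 60 | 6 | 50
After WHERE (2 rows):
items.score | items.yr | items.rank | parts.score | parts.price
1 | 60 | 80 | 1 | 4
6 | 8 | 60 | 6 | 50
After SELECT (2 rows):
items.rank | parts.price
80 | 4
60 | 50
After ORDER BY (2 rows):
items.rank | parts.price
60 | 50
80 | 4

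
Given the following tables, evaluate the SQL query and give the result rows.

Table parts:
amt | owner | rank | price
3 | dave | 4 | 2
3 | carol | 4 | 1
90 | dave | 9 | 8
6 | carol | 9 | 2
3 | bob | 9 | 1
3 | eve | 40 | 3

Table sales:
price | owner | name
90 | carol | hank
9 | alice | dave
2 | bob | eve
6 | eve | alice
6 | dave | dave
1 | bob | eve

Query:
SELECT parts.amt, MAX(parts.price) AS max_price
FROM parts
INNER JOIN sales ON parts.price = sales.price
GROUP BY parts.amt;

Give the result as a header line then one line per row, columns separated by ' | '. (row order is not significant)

== RESULT ==
parts.amt | max_price
3 | 2
6 | 2

Derivation:
After JOIN sales (4 rows):
parts.amt | parts.owner | parts.rank | parts.price | sales.price | sales.owner | sales.name
3 | dave | 4 | 2 | 2 | bob | eve
3 | carol | 4 | 1 | 1 | bob | eve
6 | carol | 9 | 2 | 2 | bob | eve
3 | bob | 9 | 1 | 1 | bob | eve
After GROUP BY (2 rows):
parts.amt | max_price
3 | 2
6 | 2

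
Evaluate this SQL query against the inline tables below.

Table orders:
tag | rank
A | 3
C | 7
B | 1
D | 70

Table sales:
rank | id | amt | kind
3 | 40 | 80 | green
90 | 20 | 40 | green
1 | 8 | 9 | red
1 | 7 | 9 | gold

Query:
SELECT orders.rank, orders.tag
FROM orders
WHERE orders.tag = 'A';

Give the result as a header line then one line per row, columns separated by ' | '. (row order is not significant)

After WHERE (1 rows):
orders.tag | orders.rank
A | 3
After SELECT (1 rows):
orders.rank | orders.tag
3 | A

== RESULT ==
orders.rank | orders.tag
3 | A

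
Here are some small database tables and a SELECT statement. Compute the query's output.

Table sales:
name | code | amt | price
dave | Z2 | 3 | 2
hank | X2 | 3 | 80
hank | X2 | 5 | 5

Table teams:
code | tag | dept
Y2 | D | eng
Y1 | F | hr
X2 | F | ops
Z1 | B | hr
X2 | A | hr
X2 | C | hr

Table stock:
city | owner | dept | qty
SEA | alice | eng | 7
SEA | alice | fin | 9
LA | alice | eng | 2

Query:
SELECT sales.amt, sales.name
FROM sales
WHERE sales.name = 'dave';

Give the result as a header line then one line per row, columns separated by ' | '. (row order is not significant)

After WHERE (1 rows):
sales.name | sales.code | sales.amt | sales.price
dave | Z2 | 3 | 2
After SELECT (1 rows):
sales.amt | sales.name
3 | dave

== RESULT ==
sales.amt | sales.name
3 | dave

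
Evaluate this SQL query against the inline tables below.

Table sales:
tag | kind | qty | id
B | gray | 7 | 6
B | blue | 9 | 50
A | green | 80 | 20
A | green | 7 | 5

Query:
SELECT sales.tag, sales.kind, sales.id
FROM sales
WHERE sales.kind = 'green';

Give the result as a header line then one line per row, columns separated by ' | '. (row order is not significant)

After WHERE (2 rows):
sales.tag | sales.kind | sales.qty | sales.id
A | green | 80 | 20
A | green | 7 | 5
After SELECT (2 rows):
sales.tag | sales.kind | sales.id
A | green | 20
A | green | 5

== RESULT ==
sales.tag | sales.kind | sales.id
A | green | 20
A | green | 5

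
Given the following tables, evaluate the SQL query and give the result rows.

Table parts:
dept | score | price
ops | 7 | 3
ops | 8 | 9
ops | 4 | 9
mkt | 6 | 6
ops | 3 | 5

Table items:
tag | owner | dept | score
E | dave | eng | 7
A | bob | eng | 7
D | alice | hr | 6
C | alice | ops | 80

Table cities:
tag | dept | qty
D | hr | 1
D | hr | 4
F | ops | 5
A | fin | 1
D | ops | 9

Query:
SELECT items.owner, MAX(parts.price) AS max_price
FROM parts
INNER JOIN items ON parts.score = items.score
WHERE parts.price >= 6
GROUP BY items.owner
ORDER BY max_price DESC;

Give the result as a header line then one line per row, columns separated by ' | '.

After JOIN items (3 rows):
parts.dept | parts.score | parts.price | items.tag | items.owner | items.dept | items.score
ops | 7 | 3 | E | dave | eng | 7
ops | 7 | 3 | A | bob | eng | 7
mkt | 6 | 6 | D | alice | hr | 6
After WHERE (1 rows):
parts.dept | parts.score | parts.price | items.tag | items.owner | items.dept | items.score
mkt | 6 | 6 | D | alice | hr | 6
After GROUP BY (1 rows):
items.owner | max_price
alice | 6
After ORDER BY (1 rows):
items.owner | max_price
alice | 6

== RESULT ==
items.owner | max_price
alice | 6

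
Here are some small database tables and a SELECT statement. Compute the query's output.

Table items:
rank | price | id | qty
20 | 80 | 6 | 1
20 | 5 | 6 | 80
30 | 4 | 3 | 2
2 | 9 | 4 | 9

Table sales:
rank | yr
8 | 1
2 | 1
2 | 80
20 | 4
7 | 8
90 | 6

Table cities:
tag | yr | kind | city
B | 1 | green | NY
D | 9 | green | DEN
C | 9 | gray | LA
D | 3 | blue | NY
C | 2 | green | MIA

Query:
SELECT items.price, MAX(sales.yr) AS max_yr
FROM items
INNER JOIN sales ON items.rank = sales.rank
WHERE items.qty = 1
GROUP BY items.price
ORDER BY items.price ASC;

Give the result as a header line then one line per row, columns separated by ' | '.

After JOIN sales (4 rows):
items.rank | items.price | items.id | items.qty | sales.rank | sales.yr
20 | 80 | 6 | 1 | 20 | 4
20 | 5 | 6 | 80 | 20 | 4
2 | 9 | 4 | 9 | 2 | 1
2 | 9 | 4 | 9 | 2 | 80
After WHERE (1 rows):
items.rank | items.price | items.id | items.qty | sales.rank | sales.yr
20 | 80 | 6 | 1 | 20 | 4
After GROUP BY (1 rows):
items.price | max_yr
80 | 4
After ORDER BY (1 rows):
items.price | max_yr
80 | 4

== RESULT ==
items.price | max_yr
80 | 4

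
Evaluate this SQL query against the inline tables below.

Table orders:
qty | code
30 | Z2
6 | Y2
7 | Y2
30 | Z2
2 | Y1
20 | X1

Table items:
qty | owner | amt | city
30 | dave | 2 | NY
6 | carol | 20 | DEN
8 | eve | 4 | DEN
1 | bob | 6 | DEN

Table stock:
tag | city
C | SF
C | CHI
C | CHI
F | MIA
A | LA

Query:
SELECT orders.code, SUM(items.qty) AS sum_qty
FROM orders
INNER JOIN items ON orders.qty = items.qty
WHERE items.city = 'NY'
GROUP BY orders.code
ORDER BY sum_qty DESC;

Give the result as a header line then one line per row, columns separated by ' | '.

== RESULT ==
orders.code | sum_qty
Z2 | 60

Derivation:
After JOIN items (3 rows):
orders.qty | orders.code | items.qty | items.owner | items.amt | items.city
30 | Z2 | 30 | dave | 2 | NY
6 | Y2 | 6 | carol | 20 | DEN
30 | Z2 | 30 | dave | 2 | NY
After WHERE (2 rows):
orders.qty | orders.code | items.qty | items.owner | items.amt | items.city
30 | Z2 | 30 | dave | 2 | NY
30 | Z2 | 30 | dave | 2 | NY
After GROUP BY (1 rows):
orders.code | sum_qty
Z2 | 60
After ORDER BY (1 rows):
orders.code | sum_qty
Z2 | 60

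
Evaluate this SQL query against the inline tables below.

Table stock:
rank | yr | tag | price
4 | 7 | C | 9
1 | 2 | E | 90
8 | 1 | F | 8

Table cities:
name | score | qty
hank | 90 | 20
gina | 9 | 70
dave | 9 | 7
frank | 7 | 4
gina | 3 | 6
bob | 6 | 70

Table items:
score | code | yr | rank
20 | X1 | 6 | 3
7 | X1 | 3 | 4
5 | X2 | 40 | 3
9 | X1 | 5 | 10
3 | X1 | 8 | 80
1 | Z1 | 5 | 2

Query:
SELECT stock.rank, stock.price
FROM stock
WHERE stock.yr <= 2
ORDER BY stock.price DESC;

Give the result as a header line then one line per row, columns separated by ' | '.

After WHERE (2 rows):
stock.rank | stock.yr | stock.tag | stock.price
1 | 2 | E | 90
8 | 1 | F | 8
After SELECT (2 rows):
stock.rank | stock.price
1 | 90
8 | 8
After ORDER BY (2 rows):
stock.rank | stock.price
1 | 90
8 | 8

== RESULT ==
stock.rank | stock.price
1 | 90
8 | 8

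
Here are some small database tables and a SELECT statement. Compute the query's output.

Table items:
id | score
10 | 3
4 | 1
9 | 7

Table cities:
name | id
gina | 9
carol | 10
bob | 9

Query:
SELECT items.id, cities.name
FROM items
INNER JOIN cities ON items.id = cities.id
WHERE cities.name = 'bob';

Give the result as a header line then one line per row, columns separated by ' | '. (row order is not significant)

After JOIN cities (3 rows):
items.id | items.score | cities.name | cities.id
10 | 3 | carol | 10
9 | 7 | gina | 9
9 | 7 | bob | 9
After WHERE (1 rows):
items.id | items.score | cities.name | cities.id
9 | 7 | bob | 9
After SELECT (1 rows):
items.id | cities.name
9 | bob

== RESULT ==
items.id | cities.name
9 | bob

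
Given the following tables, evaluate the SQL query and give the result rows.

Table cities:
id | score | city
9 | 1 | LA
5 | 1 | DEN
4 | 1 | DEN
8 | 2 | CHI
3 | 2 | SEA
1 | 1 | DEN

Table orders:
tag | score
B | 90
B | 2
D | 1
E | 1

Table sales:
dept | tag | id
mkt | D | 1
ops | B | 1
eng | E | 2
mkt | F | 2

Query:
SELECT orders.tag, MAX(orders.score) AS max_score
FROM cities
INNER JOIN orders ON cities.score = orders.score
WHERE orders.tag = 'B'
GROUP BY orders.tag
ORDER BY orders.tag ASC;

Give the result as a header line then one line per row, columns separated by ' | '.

== RESULT ==
orders.tag | max_score
B | 2

Derivation:
After JOIN orders (10 rows):
cities.id | cities.score | cities.city | orders.tag | orders.score
9 | 1 | LA | D | 1
9 | 1 | LA | E | 1
5 | 1 | DEN | D | 1
5 | 1 | DEN | E | 1
4 | 1 | DEN | D | 1
4 | 1 | DEN | E | 1
8 | 2 | CHI | B | 2
3 | 2 | SEA | B | 2
1 | 1 | DEN | D | 1
1 | 1 | DEN | E | 1
After WHERE (2 rows):
cities.id | cities.score | cities.city | orders.tag | orders.score
8 | 2 | CHI | B | 2
3 | 2 | SEA | B | 2
After GROUP BY (1 rows):
orders.tag | max_score
B | 2
After ORDER BY (1 rows):
orders.tag | max_score
B | 2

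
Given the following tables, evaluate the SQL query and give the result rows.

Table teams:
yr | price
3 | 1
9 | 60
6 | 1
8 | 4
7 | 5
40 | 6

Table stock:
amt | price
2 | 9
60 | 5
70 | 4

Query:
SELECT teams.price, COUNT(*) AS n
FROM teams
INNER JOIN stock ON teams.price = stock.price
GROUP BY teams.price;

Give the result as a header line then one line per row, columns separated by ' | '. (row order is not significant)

== RESULT ==
teams.price | n
4 | 1
5 | 1

Derivation:
After JOIN stock (2 rows):
teams.yr | teams.price | stock.amt | stock.price
8 | 4 | 70 | 4
7 | 5 | 60 | 5
After GROUP BY (2 rows):
teams.price | n
4 | 1
5 | 1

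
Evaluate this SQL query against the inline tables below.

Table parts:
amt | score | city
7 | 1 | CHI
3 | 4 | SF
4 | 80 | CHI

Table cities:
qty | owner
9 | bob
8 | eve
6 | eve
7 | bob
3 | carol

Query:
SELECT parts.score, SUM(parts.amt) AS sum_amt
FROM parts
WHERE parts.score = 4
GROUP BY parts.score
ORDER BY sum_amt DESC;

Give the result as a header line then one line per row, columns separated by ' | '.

== RESULT ==
parts.score | sum_amt
4 | 3

Derivation:
After WHERE (1 rows):
parts.amt | parts.score | parts.city
3 | 4 | SF
After GROUP BY (1 rows):
parts.score | sum_amt
4 | 3
After ORDER BY (1 rows):
parts.score | sum_amt
4 | 3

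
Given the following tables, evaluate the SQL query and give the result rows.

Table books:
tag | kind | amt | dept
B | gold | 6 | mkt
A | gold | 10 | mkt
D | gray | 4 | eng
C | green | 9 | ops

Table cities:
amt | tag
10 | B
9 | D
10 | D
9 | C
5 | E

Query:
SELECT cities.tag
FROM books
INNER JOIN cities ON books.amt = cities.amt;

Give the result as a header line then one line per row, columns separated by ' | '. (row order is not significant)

After JOIN cities (4 rows):
books.tag | books.kind | books.amt | books.dept | cities.amt | cities.tag
A | gold | 10 | mkt | 10 | B
A | gold | 10 | mkt | 10 | D
C | green | 9 | ops | 9 | D
C | green | 9 | ops | 9 | C
After SELECT (4 rows):
cities.tag
B
D
D
C

== RESULT ==
cities.tag
B
D
D
C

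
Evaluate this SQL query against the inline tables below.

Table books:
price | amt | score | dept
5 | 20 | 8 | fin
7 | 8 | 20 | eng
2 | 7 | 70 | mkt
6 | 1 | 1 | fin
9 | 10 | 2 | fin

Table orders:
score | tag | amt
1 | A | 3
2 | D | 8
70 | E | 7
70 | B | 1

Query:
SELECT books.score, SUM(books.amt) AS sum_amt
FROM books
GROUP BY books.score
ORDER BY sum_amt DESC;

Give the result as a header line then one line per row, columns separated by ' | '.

== RESULT ==
books.score | sum_amt
8 | 20
2 | 10
20 | 8
70 | 7
1 | 1

Derivation:
After GROUP BY (5 rows):
books.score | sum_amt
8 | 20
20 | 8
70 | 7
1 | 1
2 | 10
After ORDER BY (5 rows):
books.score | sum_amt
8 | 20
2 | 10
20 | 8
70 | 7
1 | 1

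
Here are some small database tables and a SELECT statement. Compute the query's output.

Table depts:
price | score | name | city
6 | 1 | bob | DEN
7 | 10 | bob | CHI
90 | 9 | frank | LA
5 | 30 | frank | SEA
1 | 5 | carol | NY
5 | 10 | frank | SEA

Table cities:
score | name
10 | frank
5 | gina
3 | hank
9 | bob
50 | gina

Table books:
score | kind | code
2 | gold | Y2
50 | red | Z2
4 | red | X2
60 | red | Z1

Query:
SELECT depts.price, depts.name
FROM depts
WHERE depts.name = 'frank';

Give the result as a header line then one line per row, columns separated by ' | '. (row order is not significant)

== RESULT ==
depts.price | depts.name
90 | frank
5 | frank
5 | frank

Derivation:
After WHERE (3 rows):
depts.price | depts.score | depts.name | depts.city
90 | 9 | frank | LA
5 | 30 | frank | SEA
5 | 10 | frank | SEA
After SELECT (3 rows):
depts.price | depts.name
90 | frank
5 | frank
5 | frank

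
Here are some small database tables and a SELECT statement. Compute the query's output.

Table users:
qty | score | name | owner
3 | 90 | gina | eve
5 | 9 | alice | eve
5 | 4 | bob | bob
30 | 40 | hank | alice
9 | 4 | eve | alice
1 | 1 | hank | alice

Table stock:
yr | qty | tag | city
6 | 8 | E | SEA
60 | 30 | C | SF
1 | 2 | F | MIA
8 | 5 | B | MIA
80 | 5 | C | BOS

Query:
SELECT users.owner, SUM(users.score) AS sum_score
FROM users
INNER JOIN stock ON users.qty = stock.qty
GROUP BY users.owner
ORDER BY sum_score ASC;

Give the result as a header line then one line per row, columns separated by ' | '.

After JOIN stock (5 rows):
users.qty | users.score | users.name | users.owner | stock.yr | stock.qty | stock.tag | stock.city
5 | 9 | alice | eve | 8 | 5 | B | MIA
5 | 9 | alice | eve | 80 | 5 | C | BOS
5 | 4 | bob | bob | 8 | 5 | B | MIA
5 | 4 | bob | bob | 80 | 5 | C | BOS
30 | 40 | hank | alice | 60 | 30 | C | SF
After GROUP BY (3 rows):
users.owner | sum_score
eve | 18
bob | 8
alice | 40
After ORDER BY (3 rows):
users.owner | sum_score
bob | 8
eve | 18
alice | 40

== RESULT ==
users.owner | sum_score
bob | 8
eve | 18
alice | 40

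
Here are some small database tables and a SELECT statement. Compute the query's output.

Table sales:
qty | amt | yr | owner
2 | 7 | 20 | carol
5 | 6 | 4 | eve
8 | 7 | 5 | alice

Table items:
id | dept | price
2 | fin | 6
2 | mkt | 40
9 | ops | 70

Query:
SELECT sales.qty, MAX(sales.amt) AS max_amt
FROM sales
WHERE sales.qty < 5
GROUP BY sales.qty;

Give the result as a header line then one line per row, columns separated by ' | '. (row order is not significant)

After WHERE (1 rows):
sales.qty | sales.amt | sales.yr | sales.owner
2 | 7 | 20 | carol
After GROUP BY (1 rows):
sales.qty | max_amt
2 | 7

== RESULT ==
sales.qty | max_amt
2 | 7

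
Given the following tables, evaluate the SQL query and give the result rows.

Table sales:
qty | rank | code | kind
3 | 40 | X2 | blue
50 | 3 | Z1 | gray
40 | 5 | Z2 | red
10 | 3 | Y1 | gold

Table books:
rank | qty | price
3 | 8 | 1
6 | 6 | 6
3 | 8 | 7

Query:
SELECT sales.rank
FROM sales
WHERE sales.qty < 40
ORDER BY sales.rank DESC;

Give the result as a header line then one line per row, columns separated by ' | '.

== RESULT ==
sales.rank
40
3

Derivation:
After WHERE (2 rows):
sales.qty | sales.rank | sales.code | sales.kind
3 | 40 | X2 | blue
10 | 3 | Y1 | gold
After SELECT (2 rows):
sales.rank
40
3
After ORDER BY (2 rows):
sales.rank
40
3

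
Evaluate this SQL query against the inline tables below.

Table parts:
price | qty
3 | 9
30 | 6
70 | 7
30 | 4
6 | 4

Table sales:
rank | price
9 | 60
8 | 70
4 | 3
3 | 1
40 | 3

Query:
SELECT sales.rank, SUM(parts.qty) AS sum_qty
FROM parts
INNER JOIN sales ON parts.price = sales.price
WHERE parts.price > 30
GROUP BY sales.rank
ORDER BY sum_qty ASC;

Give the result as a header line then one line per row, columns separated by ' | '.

After JOIN sales (3 rows):
parts.price | parts.qty | sales.rank | sales.price
3 | 9 | 4 | 3
3 | 9 | 40 | 3
70 | 7 | 8 | 70
After WHERE (1 rows):
parts.price | parts.qty | sales.rank | sales.price
70 | 7 | 8 | 70
After GROUP BY (1 rows):
sales.rank | sum_qty
8 | 7
After ORDER BY (1 rows):
sales.rank | sum_qty
8 | 7

== RESULT ==
sales.rank | sum_qty
8 | 7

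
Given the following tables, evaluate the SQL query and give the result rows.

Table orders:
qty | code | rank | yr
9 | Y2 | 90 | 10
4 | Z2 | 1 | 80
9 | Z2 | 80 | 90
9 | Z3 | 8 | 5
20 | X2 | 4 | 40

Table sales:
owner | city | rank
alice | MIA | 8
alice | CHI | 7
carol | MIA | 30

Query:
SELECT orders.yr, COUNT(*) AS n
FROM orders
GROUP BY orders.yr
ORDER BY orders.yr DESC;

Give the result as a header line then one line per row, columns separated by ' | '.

After GROUP BY (5 rows):
orders.yr | n
10 | 1
80 | 1
90 | 1
5 | 1
40 | 1
After ORDER BY (5 rows):
orders.yr | n
90 | 1
80 | 1
40 | 1
10 | 1
5 | 1

== RESULT ==
orders.yr | n
90 | 1
80 | 1
40 | 1
10 | 1
5 | 1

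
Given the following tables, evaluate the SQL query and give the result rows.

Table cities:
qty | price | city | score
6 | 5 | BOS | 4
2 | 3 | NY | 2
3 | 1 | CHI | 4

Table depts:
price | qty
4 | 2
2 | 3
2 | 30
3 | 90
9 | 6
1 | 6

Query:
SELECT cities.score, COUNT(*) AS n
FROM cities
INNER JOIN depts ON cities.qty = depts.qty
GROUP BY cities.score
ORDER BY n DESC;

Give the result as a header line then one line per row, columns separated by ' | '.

== RESULT ==
cities.score | n
4 | 3
2 | 1

Derivation:
After JOIN depts (4 rows):
cities.qty | cities.price | cities.city | cities.score | depts.price | depts.qty
6 | 5 | BOS | 4 | 9 | 6
6 | 5 | BOS | 4 | 1 | 6
2 | 3 | NY | 2 | 4 | 2
3 | 1 | CHI | 4 | 2 | 3
After GROUP BY (2 rows):
cities.score | n
4 | 3
2 | 1
After ORDER BY (2 rows):
cities.score | n
4 | 3
2 | 1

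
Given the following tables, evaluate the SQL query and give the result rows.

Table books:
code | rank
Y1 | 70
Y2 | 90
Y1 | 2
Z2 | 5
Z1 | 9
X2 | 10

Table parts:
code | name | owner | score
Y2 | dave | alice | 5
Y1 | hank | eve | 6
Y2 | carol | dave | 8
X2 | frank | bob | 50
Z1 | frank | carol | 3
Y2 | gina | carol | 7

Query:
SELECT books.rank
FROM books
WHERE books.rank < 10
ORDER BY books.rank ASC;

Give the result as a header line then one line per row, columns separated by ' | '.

== RESULT ==
books.rank
2
5
9

Derivation:
After WHERE (3 rows):
books.code | books.rank
Y1 | 2
Z2 | 5
Z1 | 9
After SELECT (3 rows):
books.rank
2
5
9
After ORDER BY (3 rows):
books.rank
2
5
9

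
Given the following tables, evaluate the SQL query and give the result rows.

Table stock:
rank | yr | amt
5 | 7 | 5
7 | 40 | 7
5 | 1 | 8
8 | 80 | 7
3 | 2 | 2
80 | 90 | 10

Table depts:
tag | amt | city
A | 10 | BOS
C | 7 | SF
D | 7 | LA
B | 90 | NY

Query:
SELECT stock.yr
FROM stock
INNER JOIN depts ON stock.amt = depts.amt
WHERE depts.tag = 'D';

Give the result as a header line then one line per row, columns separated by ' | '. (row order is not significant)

After JOIN depts (5 rows):
stock.rank | stock.yr | stock.amt | depts.tag | depts.amt | depts.city
7 | 40 | 7 | C | 7 | SF
7 | 40 | 7 | D | 7 | LA
8 | 80 | 7 | C | 7 | SF
8 | 80 | 7 | D | 7 | LA
80 | 90 | 10 | A | 10 | BOS
After WHERE (2 rows):
stock.rank | stock.yr | stock.amt | depts.tag | depts.amt | depts.city
7 | 40 | 7 | D | 7 | LA
8 | 80 | 7 | D | 7 | LA
After SELECT (2 rows):
stock.yr
40
80

== RESULT ==
stock.yr
40
80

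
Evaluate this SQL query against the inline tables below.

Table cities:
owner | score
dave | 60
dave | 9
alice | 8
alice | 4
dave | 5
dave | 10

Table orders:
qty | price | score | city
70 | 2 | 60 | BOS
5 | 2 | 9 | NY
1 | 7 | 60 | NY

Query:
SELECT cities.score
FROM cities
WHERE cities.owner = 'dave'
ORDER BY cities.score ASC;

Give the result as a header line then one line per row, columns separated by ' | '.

== RESULT ==
cities.score
5
9
10
60

Derivation:
After WHERE (4 rows):
cities.owner | cities.score
dave | 60
dave | 9
dave | 5
dave | 10
After SELECT (4 rows):
cities.score
60
9
5
10
After ORDER BY (4 rows):
cities.score
5
9
10
60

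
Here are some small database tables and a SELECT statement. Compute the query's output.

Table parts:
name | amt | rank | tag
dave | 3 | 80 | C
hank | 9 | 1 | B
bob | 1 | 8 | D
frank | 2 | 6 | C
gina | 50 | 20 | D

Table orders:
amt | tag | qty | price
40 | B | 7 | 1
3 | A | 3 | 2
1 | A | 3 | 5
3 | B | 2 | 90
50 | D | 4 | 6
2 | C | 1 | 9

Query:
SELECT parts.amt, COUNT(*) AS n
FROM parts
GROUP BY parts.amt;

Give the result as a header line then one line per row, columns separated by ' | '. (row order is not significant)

== RESULT ==
parts.amt | n
3 | 1
9 | 1
1 | 1
2 | 1
50 | 1

Derivation:
After GROUP BY (5 rows):
parts.amt | n
3 | 1
9 | 1
1 | 1
2 | 1
50 | 1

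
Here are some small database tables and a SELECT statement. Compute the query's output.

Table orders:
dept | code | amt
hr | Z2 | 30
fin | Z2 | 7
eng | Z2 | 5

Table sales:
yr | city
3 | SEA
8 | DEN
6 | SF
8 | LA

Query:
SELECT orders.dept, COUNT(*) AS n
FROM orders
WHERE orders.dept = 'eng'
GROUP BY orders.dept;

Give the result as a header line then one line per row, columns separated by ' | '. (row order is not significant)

After WHERE (1 rows):
orders.dept | orders.code | orders.amt
eng | Z2 | 5
After GROUP BY (1 rows):
orders.dept | n
eng | 1

== RESULT ==
orders.dept | n
eng | 1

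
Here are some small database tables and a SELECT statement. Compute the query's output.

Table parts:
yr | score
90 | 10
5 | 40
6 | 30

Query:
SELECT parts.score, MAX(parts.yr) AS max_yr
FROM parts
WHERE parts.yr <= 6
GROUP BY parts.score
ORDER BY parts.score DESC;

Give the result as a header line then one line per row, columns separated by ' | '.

== RESULT ==
parts.score | max_yr
40 | 5
30 | 6

Derivation:
After WHERE (2 rows):
parts.yr | parts.score
5 | 40
6 | 30
After GROUP BY (2 rows):
parts.score | max_yr
40 | 5
30 | 6
After ORDER BY (2 rows):
parts.score | max_yr
40 | 5
30 | 6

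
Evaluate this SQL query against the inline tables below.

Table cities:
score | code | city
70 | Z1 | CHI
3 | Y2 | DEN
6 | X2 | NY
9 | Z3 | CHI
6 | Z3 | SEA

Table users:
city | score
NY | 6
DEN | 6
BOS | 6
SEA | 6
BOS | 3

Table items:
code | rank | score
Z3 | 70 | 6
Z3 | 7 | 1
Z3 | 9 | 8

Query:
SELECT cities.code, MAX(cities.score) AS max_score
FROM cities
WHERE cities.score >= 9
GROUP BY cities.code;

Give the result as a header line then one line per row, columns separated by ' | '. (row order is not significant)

After WHERE (2 rows):
cities.score | cities.code | cities.city
70 | Z1 | CHI
9 | Z3 | CHI
After GROUP BY (2 rows):
cities.code | max_score
Z1 | 70
Z3 | 9

== RESULT ==
cities.code | max_score
Z1 | 70
Z3 | 9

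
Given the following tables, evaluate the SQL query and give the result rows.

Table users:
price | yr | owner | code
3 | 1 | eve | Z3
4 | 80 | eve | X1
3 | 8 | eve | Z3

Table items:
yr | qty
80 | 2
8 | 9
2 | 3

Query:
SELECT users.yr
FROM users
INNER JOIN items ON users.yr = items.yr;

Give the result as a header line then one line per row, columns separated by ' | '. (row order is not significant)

After JOIN items (2 rows):
users.price | users.yr | users.owner | users.code | items.yr | items.qty
4 | 80 | eve | X1 | 80 | 2
3 | 8 | eve | Z3 | 8 | 9
After SELECT (2 rows):
users.yr
80
8

== RESULT ==
users.yr
80
8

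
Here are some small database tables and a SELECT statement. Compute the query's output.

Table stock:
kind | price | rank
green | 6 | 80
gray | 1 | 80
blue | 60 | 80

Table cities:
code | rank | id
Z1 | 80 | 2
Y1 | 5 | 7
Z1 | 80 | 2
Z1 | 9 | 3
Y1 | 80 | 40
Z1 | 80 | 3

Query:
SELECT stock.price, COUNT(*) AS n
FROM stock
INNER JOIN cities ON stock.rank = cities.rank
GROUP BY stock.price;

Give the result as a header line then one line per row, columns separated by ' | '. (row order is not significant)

== RESULT ==
stock.price | n
6 | 4
1 | 4
60 | 4

Derivation:
After JOIN cities (12 rows):
stock.kind | stock.price | stock.rank | cities.code | cities.rank | cities.id
green | 6 | 80 | Z1 | 80 | 2
green | 6 | 80 | Z1 | 80 | 2
green | 6 | 80 | Y1 | 80 | 40
green | 6 | 80 | Z1 | 80 | 3
gray | 1 | 80 | Z1 | 80 | 2
gray | 1 | 80 | Z1 | 80 | 2
gray | 1 | 80 | Y1 | 80 | 40
gray | 1 | 80 | Z1 | 80 | 3
blue | 60 | 80 | Z1 | 80 | 2
blue | 60 | 80 | Z1 | 80 | 2
blue | 60 | 80 | Y1 | 80 | 40
blue | 60 | 80 | Z1 | 80 | 3
After GROUP BY (3 rows):
stock.price | n
6 | 4
1 | 4
60 | 4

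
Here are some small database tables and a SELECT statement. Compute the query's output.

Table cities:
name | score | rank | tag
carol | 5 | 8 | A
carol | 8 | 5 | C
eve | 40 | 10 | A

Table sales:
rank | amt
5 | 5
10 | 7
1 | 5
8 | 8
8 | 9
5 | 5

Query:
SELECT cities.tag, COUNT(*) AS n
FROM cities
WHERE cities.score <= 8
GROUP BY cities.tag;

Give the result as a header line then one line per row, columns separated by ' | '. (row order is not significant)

== RESULT ==
cities.tag | n
A | 1
C | 1

Derivation:
After WHERE (2 rows):
cities.name | cities.score | cities.rank | cities.tag
carol | 5 | 8 | A
carol | 8 | 5 | C
After GROUP BY (2 rows):
cities.tag | n
A | 1
C | 1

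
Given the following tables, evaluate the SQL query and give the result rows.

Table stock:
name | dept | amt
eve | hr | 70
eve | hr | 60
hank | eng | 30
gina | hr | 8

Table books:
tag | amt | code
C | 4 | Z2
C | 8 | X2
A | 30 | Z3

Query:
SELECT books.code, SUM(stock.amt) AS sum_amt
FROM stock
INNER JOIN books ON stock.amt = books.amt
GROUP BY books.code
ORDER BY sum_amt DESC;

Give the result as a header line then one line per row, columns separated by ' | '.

After JOIN books (2 rows):
stock.name | stock.dept | stock.amt | books.tag | books.amt | books.code
hank | eng | 30 | A | 30 | Z3
gina | hr | 8 | C | 8 | X2
After GROUP BY (2 rows):
books.code | sum_amt
Z3 | 30
X2 | 8
After ORDER BY (2 rows):
books.code | sum_amt
Z3 | 30
X2 | 8

== RESULT ==
books.code | sum_amt
Z3 | 30
X2 | 8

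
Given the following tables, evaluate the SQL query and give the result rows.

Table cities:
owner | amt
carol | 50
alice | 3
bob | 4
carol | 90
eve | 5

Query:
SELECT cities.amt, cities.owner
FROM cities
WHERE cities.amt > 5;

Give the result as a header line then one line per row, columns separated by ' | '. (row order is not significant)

After WHERE (2 rows):
cities.owner | cities.amt
carol | 50
carol | 90
After SELECT (2 rows):
cities.amt | cities.owner
50 | carol
90 | carol

== RESULT ==
cities.amt | cities.owner
50 | carol
90 | carol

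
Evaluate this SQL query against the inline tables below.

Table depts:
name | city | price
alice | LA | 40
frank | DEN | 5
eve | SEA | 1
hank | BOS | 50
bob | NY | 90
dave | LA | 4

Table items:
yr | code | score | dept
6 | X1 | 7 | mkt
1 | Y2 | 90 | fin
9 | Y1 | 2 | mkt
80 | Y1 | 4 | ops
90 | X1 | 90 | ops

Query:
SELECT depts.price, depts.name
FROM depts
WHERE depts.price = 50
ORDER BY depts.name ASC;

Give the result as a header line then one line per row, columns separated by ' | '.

After WHERE (1 rows):
depts.name | depts.city | depts.price
hank | BOS | 50
After SELECT (1 rows):
depts.price | depts.name
50 | hank
After ORDER BY (1 rows):
depts.price | depts.name
50 | hank

== RESULT ==
depts.price | depts.name
50 | hank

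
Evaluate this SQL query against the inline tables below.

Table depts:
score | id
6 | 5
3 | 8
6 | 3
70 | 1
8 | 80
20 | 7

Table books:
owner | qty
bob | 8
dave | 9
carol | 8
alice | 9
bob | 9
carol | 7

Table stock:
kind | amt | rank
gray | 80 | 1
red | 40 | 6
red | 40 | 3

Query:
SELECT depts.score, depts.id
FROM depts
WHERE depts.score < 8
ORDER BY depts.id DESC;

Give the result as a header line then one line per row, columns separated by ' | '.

After WHERE (3 rows):
depts.score | depts.id
6 | 5
3 | 8
6 | 3
After SELECT (3 rows):
depts.score | depts.id
6 | 5
3 | 8
6 | 3
After ORDER BY (3 rows):
depts.score | depts.id
3 | 8
6 | 5
6 | 3

== RESULT ==
depts.score | depts.id
3 | 8
6 | 5
6 | 3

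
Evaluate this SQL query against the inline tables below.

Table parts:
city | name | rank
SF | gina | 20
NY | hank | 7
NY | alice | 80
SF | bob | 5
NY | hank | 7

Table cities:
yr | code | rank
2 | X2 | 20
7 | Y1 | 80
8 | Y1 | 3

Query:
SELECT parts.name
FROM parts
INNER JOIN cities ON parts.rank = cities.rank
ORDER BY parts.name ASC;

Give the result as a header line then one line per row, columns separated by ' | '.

== RESULT ==
parts.name
alice
gina

Derivation:
After JOIN cities (2 rows):
parts.city | parts.name | parts.rank | cities.yr | cities.code | cities.rank
SF | gina | 20 | 2 | X2 | 20
NY | alice | 80 | 7 | Y1 | 80
After SELECT (2 rows):
parts.name
gina
alice
After ORDER BY (2 rows):
parts.name
alice
gina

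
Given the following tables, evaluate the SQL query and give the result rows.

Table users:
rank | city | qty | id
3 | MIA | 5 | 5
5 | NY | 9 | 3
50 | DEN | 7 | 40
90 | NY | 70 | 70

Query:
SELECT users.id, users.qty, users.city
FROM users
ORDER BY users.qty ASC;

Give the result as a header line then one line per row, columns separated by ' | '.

== RESULT ==
users.id | users.qty | users.city
5 | 5 | MIA
40 | 7 | DEN
3 | 9 | NY
70 | 70 | NY

Derivation:
After SELECT (4 rows):
users.id | users.qty | users.city
5 | 5 | MIA
3 | 9 | NY
40 | 7 | DEN
70 | 70 | NY
After ORDER BY (4 rows):
users.id | users.qty | users.city
5 | 5 | MIA
40 | 7 | DEN
3 | 9 | NY
70 | 70 | NY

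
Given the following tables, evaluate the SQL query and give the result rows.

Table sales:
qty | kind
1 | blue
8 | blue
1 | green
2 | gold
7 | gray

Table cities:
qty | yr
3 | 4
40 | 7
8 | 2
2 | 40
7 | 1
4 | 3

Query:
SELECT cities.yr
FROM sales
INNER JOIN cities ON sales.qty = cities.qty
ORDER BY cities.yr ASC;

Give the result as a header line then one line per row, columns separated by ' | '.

After JOIN cities (3 rows):
sales.qty | sales.kind | cities.qty | cities.yr
8 | blue | 8 | 2
2 | gold | 2 | 40
7 | gray | 7 | 1
After SELECT (3 rows):
cities.yr
2
40
1
After ORDER BY (3 rows):
cities.yr
1
2
40

== RESULT ==
cities.yr
1
2
40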